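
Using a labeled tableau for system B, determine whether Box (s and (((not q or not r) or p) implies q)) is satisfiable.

Satisfiable

1. Box (s and (((not q or not r) or p) implies q)), u
2. s and (((not q or not r) or p) implies q), u
3. s, u
4. ((not q or not r) or p) implies q, u
5. q, u
Accessibility: uRu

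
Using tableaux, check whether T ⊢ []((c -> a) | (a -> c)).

Yes, valid

Tableau for the negation ~[]((c -> a) | (a -> c)):
1. ~[]((c -> a) | (a -> c)), 0
2. ~((c -> a) | (a -> c)), 1
3. ~(c -> a), 1
4. ~(a -> c), 1
5. c, 1
6. ~a, 1
7. a, 1
8. ~c, 1
Accessibility: 0R0, 0R1, 1R1
Branch closes: a and ~a both at 1.
All branches of the negation close; one closing branch shown above.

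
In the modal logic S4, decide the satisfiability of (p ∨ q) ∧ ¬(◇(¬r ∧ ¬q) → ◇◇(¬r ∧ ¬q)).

1. (p ∨ q) ∧ ¬(◇(¬r ∧ ¬q) → ◇◇(¬r ∧ ¬q)), w0
2. p ∨ q, w0
3. ¬(◇(¬r ∧ ¬q) → ◇◇(¬r ∧ ¬q)), w0
4. ◇(¬r ∧ ¬q), w0
5. ¬◇◇(¬r ∧ ¬q), w0
6. ¬◇(¬r ∧ ¬q), w0
7. ¬(¬r ∧ ¬q), w0
8. q, w0
9. ¬r ∧ ¬q, w1
10. ¬r, w1
11. ¬q, w1
12. ¬◇(¬r ∧ ¬q), w1
13. ¬(¬r ∧ ¬q), w1
14. q, w1
Accessibility: w0Rw0, w0Rw1, w1Rw1
Branch closes: q and ¬q both at w1.
Every branch closes; the branch above is one of them.

No, unsatisfiable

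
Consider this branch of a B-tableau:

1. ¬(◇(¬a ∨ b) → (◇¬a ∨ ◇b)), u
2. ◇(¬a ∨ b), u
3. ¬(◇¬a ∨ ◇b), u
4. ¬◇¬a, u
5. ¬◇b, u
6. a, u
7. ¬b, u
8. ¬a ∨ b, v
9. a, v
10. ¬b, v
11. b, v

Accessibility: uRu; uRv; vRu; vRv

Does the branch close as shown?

Yes, closed

Both b and ¬b appear at v.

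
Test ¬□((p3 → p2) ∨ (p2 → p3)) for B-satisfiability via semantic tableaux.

Unsatisfiable

1. ¬□((p3 → p2) ∨ (p2 → p3)), 0
2. ¬((p3 → p2) ∨ (p2 → p3)), 1   [¬□-rule on 1: fresh world 1, 0R1]
3. ¬(p3 → p2), 1   [¬∨-rule on 2]
4. ¬(p2 → p3), 1   [¬∨-rule on 2]
5. p3, 1   [¬→-rule on 3]
6. ¬p2, 1   [¬→-rule on 3]
7. p2, 1   [¬→-rule on 4]
8. ¬p3, 1   [¬→-rule on 4]
Accessibility: 0R0, 0R1, 1R0, 1R1
Branch closes: p2 and ¬p2 both at 1.
Every branch closes; the branch above is one of them.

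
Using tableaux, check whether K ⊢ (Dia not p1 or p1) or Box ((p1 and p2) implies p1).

Valid in K

Tableau for the negation not ((Dia not p1 or p1) or Box ((p1 and p2) implies p1)):
1. not ((Dia not p1 or p1) or Box ((p1 and p2) implies p1)), 0
2. not (Dia not p1 or p1), 0
3. not Box ((p1 and p2) implies p1), 0
4. not Dia not p1, 0
5. not p1, 0
6. not ((p1 and p2) implies p1), 1
7. p1 and p2, 1
8. not p1, 1
9. p1, 1
10. p2, 1
Accessibility: 0R1
Branch closes: p1 and not p1 both at 1.
Every branch of the negation's tableau closes; the branch above is one of them.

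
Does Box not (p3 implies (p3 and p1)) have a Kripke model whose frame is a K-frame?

Satisfiable (open branch found)

1. Box not (p3 implies (p3 and p1)), u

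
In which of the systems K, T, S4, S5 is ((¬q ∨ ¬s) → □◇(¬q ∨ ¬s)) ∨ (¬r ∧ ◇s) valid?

S4-tableau for the negation ¬(((¬q ∨ ¬s) → □◇(¬q ∨ ¬s)) ∨ (¬r ∧ ◇s)):
1. ¬(((¬q ∨ ¬s) → □◇(¬q ∨ ¬s)) ∨ (¬r ∧ ◇s)), w0
2. ¬((¬q ∨ ¬s) → □◇(¬q ∨ ¬s)), w0   [¬∨-rule on 1]
3. ¬(¬r ∧ ◇s), w0   [¬∨-rule on 1]
4. ¬q ∨ ¬s, w0   [¬→-rule on 2]
5. ¬□◇(¬q ∨ ¬s), w0   [¬→-rule on 2]
6. r, w0   [¬∧-rule on 3 (branches; this branch)]
7. ¬s, w0   [∨-rule on 4 (branches; this branch)]
8. ¬◇(¬q ∨ ¬s), w1   [¬□-rule on 5: fresh world w1, w0Rw1]
9. ¬(¬q ∨ ¬s), w1   [¬◇-rule on 8 via w1Rw1]
10. q, w1   [¬∨-rule on 9]
11. s, w1   [¬∨-rule on 9]
Accessibility: w0Rw0, w0Rw1, w1Rw1
Complete open branch: countermodel on an S4-frame, so not valid in S4, nor in K, T (the same frame is also a K-frame and a T-frame).
S5-tableau for the negation ¬(((¬q ∨ ¬s) → □◇(¬q ∨ ¬s)) ∨ (¬r ∧ ◇s)):
1. ¬(((¬q ∨ ¬s) → □◇(¬q ∨ ¬s)) ∨ (¬r ∧ ◇s)), w0
2. ¬((¬q ∨ ¬s) → □◇(¬q ∨ ¬s)), w0   [¬∨-rule on 1]
3. ¬(¬r ∧ ◇s), w0   [¬∨-rule on 1]
4. ¬q ∨ ¬s, w0   [¬→-rule on 2]
5. ¬□◇(¬q ∨ ¬s), w0   [¬→-rule on 2]
6. ¬◇s, w0   [¬∧-rule on 3 (branches; this branch)]
7. ¬s, w0   [¬◇-rule on 6 via w0Rw0]
8. ¬◇(¬q ∨ ¬s), w1   [¬□-rule on 5: fresh world w1, w0Rw1]
9. ¬s, w1   [¬◇-rule on 6 via w0Rw1]
10. ¬(¬q ∨ ¬s), w0   [¬◇-rule on 8 via w1Rw0]
11. q, w0   [¬∨-rule on 10]
12. s, w0   [¬∨-rule on 10]
Accessibility: w0Rw0, w0Rw1, w1Rw0, w1Rw1
Branch closes: s and ¬s both at w0.
Every branch closes (one shown): valid in S5.

S5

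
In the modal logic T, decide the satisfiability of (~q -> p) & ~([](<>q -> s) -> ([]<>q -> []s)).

1. (~q -> p) & ~([](<>q -> s) -> ([]<>q -> []s)), 0
2. ~q -> p, 0   [&-rule on 1]
3. ~([](<>q -> s) -> ([]<>q -> []s)), 0   [&-rule on 1]
4. [](<>q -> s), 0   [~->-rule on 3]
5. ~([]<>q -> []s), 0   [~->-rule on 3]
6. []<>q, 0   [~->-rule on 5]
7. ~[]s, 0   [~->-rule on 5]
8. <>q -> s, 0   [[]-rule on 4 via 0R0]
9. <>q, 0   [[]-rule on 6 via 0R0]
10. p, 0   [->-rule on 2 (branches; this branch)]
11. s, 0   [->-rule on 8 (branches; this branch)]
12. ~s, 1   [~[]-rule on 7: fresh world 1, 0R1]
13. <>q -> s, 1   [[]-rule on 4 via 0R1]
14. <>q, 1   [[]-rule on 6 via 0R1]
15. ~<>q, 1   [->-rule on 13 (branches; this branch)]
16. ~q, 1   [~<>-rule on 15 via 1R1]
17. q, 2   [<>-rule on 9: fresh world 2, 0R2]
18. <>q -> s, 2   [[]-rule on 4 via 0R2]
19. <>q, 2   [[]-rule on 6 via 0R2]
20. s, 2   [->-rule on 18 (branches; this branch)]
21. q, 3   [<>-rule on 14: fresh world 3, 1R3]
22. ~q, 3   [~<>-rule on 15 via 1R3]
Accessibility: 0R0, 0R1, 0R2, 1R1, 1R3, 2R2, 3R3
Branch closes: q and ~q both at 3.
All branches of the tableau close; one closing branch shown above.

Unsatisfiable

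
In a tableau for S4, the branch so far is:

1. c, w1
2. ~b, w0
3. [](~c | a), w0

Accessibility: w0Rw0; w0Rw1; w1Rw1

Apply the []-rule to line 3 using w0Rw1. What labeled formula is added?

~c | a, w1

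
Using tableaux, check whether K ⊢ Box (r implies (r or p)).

Yes, valid

Tableau for the negation not Box (r implies (r or p)):
1. not Box (r implies (r or p)), u
2. not (r implies (r or p)), v
3. r, v
4. not (r or p), v
5. not r, v
6. not p, v
Accessibility: uRv
Branch closes: r and not r both at v.
All branches of the negation close; one closing branch shown above.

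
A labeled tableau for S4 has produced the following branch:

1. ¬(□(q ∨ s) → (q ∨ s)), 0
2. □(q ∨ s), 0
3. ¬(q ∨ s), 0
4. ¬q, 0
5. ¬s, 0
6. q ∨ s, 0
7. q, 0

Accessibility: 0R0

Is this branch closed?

Closed

Both q and ¬q appear at 0.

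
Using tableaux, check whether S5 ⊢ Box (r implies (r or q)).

Tableau for the negation not Box (r implies (r or q)):
1. not Box (r implies (r or q)), w0
2. not (r implies (r or q)), w1   [neg-Box-rule on 1: fresh world w1, w0Rw1]
3. r, w1   [neg-implies-rule on 2]
4. not (r or q), w1   [neg-implies-rule on 2]
5. not r, w1   [neg-or-rule on 4]
6. not q, w1   [neg-or-rule on 4]
Accessibility: w0Rw0, w0Rw1, w1Rw0, w1Rw1
Branch closes: r and not r both at w1.
Every branch of the negation's tableau closes; the branch above is one of them.

Valid in S5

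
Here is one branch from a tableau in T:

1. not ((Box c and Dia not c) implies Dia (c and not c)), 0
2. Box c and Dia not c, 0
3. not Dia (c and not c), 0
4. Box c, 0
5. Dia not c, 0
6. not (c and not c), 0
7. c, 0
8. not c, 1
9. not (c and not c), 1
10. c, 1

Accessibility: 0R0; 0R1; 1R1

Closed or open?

Closed

Both c and not c appear at 1.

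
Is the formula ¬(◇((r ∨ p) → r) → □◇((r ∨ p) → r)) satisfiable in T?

Satisfiable (open branch found)

1. ¬(◇((r ∨ p) → r) → □◇((r ∨ p) → r)), 0
2. ◇((r ∨ p) → r), 0
3. ¬□◇((r ∨ p) → r), 0
4. (r ∨ p) → r, 1
5. r, 1
6. ¬◇((r ∨ p) → r), 2
7. ¬((r ∨ p) → r), 2
8. r ∨ p, 2
9. ¬r, 2
10. p, 2
Accessibility: 0R0, 0R1, 0R2, 1R1, 2R2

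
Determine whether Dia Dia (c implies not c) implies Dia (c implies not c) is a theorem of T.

Tableau for the negation not (Dia Dia (c implies not c) implies Dia (c implies not c)):
1. not (Dia Dia (c implies not c) implies Dia (c implies not c)), w0
2. Dia Dia (c implies not c), w0   [neg-implies-rule on 1]
3. not Dia (c implies not c), w0   [neg-implies-rule on 1]
4. not (c implies not c), w0   [neg-Dia-rule on 3 via w0Rw0]
5. c, w0   [neg-implies-rule on 4]
6. Dia (c implies not c), w1   [Dia-rule on 2: fresh world w1, w0Rw1]
7. not (c implies not c), w1   [neg-Dia-rule on 3 via w0Rw1]
8. c, w1   [neg-implies-rule on 7]
9. c implies not c, w2   [Dia-rule on 6: fresh world w2, w1Rw2]
10. not c, w2   [implies-rule on 9 (branches; this branch)]
Accessibility: w0Rw0, w0Rw1, w1Rw1, w1Rw2, w2Rw2
The negation has an open branch (countermodel exists).

Not valid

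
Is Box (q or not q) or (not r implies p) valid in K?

Valid

Tableau for the negation not (Box (q or not q) or (not r implies p)):
1. not (Box (q or not q) or (not r implies p)), w0
2. not Box (q or not q), w0
3. not (not r implies p), w0
4. not r, w0
5. not p, w0
6. not (q or not q), w1
7. not q, w1
8. q, w1
Accessibility: w0Rw1
Branch closes: q and not q both at w1.
All branches of the negation close; one closing branch shown above.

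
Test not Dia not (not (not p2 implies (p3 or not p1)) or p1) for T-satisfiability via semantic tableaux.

Yes, satisfiable

1. not Dia not (not (not p2 implies (p3 or not p1)) or p1), u
2. not (not p2 implies (p3 or not p1)) or p1, u
3. p1, u
Accessibility: uRu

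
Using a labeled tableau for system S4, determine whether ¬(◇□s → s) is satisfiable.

Yes, satisfiable

1. ¬(◇□s → s), w0
2. ◇□s, w0
3. ¬s, w0
4. □s, w1
5. s, w1
Accessibility: w0Rw0, w0Rw1, w1Rw1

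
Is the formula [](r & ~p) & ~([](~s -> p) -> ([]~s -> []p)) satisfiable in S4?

1. [](r & ~p) & ~([](~s -> p) -> ([]~s -> []p)), w0
2. [](r & ~p), w0
3. ~([](~s -> p) -> ([]~s -> []p)), w0
4. [](~s -> p), w0
5. ~([]~s -> []p), w0
6. []~s, w0
7. ~[]p, w0
8. r & ~p, w0
9. r, w0
10. ~p, w0
11. ~s -> p, w0
12. ~s, w0
13. p, w0
Accessibility: w0Rw0
Branch closes: p and ~p both at w0.
Every branch closes; the branch above is one of them.

No, unsatisfiable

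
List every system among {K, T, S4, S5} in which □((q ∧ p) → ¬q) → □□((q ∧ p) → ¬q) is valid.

T-tableau for the negation ¬(□((q ∧ p) → ¬q) → □□((q ∧ p) → ¬q)):
1. ¬(□((q ∧ p) → ¬q) → □□((q ∧ p) → ¬q)), u
2. □((q ∧ p) → ¬q), u   [¬→-rule on 1]
3. ¬□□((q ∧ p) → ¬q), u   [¬→-rule on 1]
4. (q ∧ p) → ¬q, u   [□-rule on 2 via uRu]
5. ¬q, u   [→-rule on 4 (branches; this branch)]
6. ¬□((q ∧ p) → ¬q), v   [¬□-rule on 3: fresh world v, uRv]
7. (q ∧ p) → ¬q, v   [□-rule on 2 via uRv]
8. ¬q, v   [→-rule on 7 (branches; this branch)]
9. ¬((q ∧ p) → ¬q), w   [¬□-rule on 6: fresh world w, vRw]
10. q ∧ p, w   [¬→-rule on 9]
11. q, w   [¬→-rule on 9]
12. p, w   [∧-rule on 10]
Accessibility: uRu, uRv, vRv, vRw, wRw
Complete open branch: countermodel on a T-frame, so not valid in T, nor in K (the same frame is also a K-frame).
S4-tableau for the negation ¬(□((q ∧ p) → ¬q) → □□((q ∧ p) → ¬q)):
1. ¬(□((q ∧ p) → ¬q) → □□((q ∧ p) → ¬q)), u
2. □((q ∧ p) → ¬q), u   [¬→-rule on 1]
3. ¬□□((q ∧ p) → ¬q), u   [¬→-rule on 1]
4. (q ∧ p) → ¬q, u   [□-rule on 2 via uRu]
5. ¬(q ∧ p), u   [→-rule on 4 (branches; this branch)]
6. ¬p, u   [¬∧-rule on 5 (branches; this branch)]
7. ¬□((q ∧ p) → ¬q), v   [¬□-rule on 3: fresh world v, uRv]
8. (q ∧ p) → ¬q, v   [□-rule on 2 via uRv]
9. ¬(q ∧ p), v   [→-rule on 8 (branches; this branch)]
10. ¬p, v   [¬∧-rule on 9 (branches; this branch)]
11. ¬((q ∧ p) → ¬q), w   [¬□-rule on 7: fresh world w, vRw]
12. q ∧ p, w   [¬→-rule on 11]
13. q, w   [¬→-rule on 11]
14. p, w   [∧-rule on 12]
15. (q ∧ p) → ¬q, w   [□-rule on 2 via uRw]
16. ¬(q ∧ p), w   [→-rule on 15 (branches; this branch)]
17. ¬p, w   [¬∧-rule on 16 (branches; this branch)]
Accessibility: uRu, uRv, uRw, vRv, vRw, wRw
Branch closes: p and ¬p both at w.
Every branch closes (one shown): valid in S4, hence also in S5 (every theorem of S4 is a theorem of S5).

S4, S5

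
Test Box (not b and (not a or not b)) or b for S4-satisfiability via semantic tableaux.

Satisfiable

1. Box (not b and (not a or not b)) or b, w0
2. b, w0
Accessibility: w0Rw0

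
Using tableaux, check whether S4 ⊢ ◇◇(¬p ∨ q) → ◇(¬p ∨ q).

Tableau for the negation ¬(◇◇(¬p ∨ q) → ◇(¬p ∨ q)):
1. ¬(◇◇(¬p ∨ q) → ◇(¬p ∨ q)), u
2. ◇◇(¬p ∨ q), u   [¬→-rule on 1]
3. ¬◇(¬p ∨ q), u   [¬→-rule on 1]
4. ¬(¬p ∨ q), u   [¬◇-rule on 3 via uRu]
5. p, u   [¬∨-rule on 4]
6. ¬q, u   [¬∨-rule on 4]
7. ◇(¬p ∨ q), v   [◇-rule on 2: fresh world v, uRv]
8. ¬(¬p ∨ q), v   [¬◇-rule on 3 via uRv]
9. p, v   [¬∨-rule on 8]
10. ¬q, v   [¬∨-rule on 8]
11. ¬p ∨ q, w   [◇-rule on 7: fresh world w, vRw]
12. ¬(¬p ∨ q), w   [¬◇-rule on 3 via uRw]
13. p, w   [¬∨-rule on 12]
14. ¬q, w   [¬∨-rule on 12]
15. q, w   [∨-rule on 11 (branches; this branch)]
Accessibility: uRu, uRv, uRw, vRv, vRw, wRw
Branch closes: q and ¬q both at w.
All branches of the negation close; one closing branch shown above.

Yes, valid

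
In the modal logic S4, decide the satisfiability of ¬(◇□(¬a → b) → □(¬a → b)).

Yes, satisfiable

1. ¬(◇□(¬a → b) → □(¬a → b)), u
2. ◇□(¬a → b), u
3. ¬□(¬a → b), u
4. □(¬a → b), v
5. ¬a → b, v
6. b, v
7. ¬(¬a → b), w
8. ¬a, w
9. ¬b, w
Accessibility: uRu, uRv, uRw, vRv, wRw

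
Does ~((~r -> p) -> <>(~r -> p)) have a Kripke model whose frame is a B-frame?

Unsatisfiable (every branch closes)

1. ~((~r -> p) -> <>(~r -> p)), 0
2. ~r -> p, 0
3. ~<>(~r -> p), 0
4. ~(~r -> p), 0
5. ~r, 0
6. ~p, 0
7. p, 0
Accessibility: 0R0
Branch closes: p and ~p both at 0.
(One branch shown.) All branches close.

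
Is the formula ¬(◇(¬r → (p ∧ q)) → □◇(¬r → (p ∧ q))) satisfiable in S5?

No, unsatisfiable

1. ¬(◇(¬r → (p ∧ q)) → □◇(¬r → (p ∧ q))), w0
2. ◇(¬r → (p ∧ q)), w0
3. ¬□◇(¬r → (p ∧ q)), w0
4. ¬r → (p ∧ q), w1
5. p ∧ q, w1
6. p, w1
7. q, w1
8. ¬◇(¬r → (p ∧ q)), w2
9. ¬(¬r → (p ∧ q)), w0
10. ¬r, w0
11. ¬(p ∧ q), w0
12. ¬(¬r → (p ∧ q)), w1
13. ¬r, w1
14. ¬(p ∧ q), w1
15. ¬(¬r → (p ∧ q)), w2
16. ¬r, w2
17. ¬(p ∧ q), w2
18. ¬q, w0
19. ¬q, w1
Accessibility: w0Rw0, w0Rw1, w0Rw2, w1Rw0, w1Rw1, w1Rw2, w2Rw0, w2Rw1, w2Rw2
Branch closes: q and ¬q both at w1.
Every branch closes; the branch above is one of them.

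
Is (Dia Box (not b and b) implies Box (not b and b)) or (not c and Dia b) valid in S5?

Tableau for the negation not ((Dia Box (not b and b) implies Box (not b and b)) or (not c and Dia b)):
1. not ((Dia Box (not b and b) implies Box (not b and b)) or (not c and Dia b)), u
2. not (Dia Box (not b and b) implies Box (not b and b)), u   [neg-or-rule on 1]
3. not (not c and Dia b), u   [neg-or-rule on 1]
4. Dia Box (not b and b), u   [neg-implies-rule on 2]
5. not Box (not b and b), u   [neg-implies-rule on 2]
6. not Dia b, u   [neg-and-rule on 3 (branches; this branch)]
7. not b, u   [neg-Dia-rule on 6 via uRu]
8. Box (not b and b), v   [Dia-rule on 4: fresh world v, uRv]
9. not b, v   [neg-Dia-rule on 6 via uRv]
10. not b and b, u   [Box-rule on 8 via vRu]
11. b, u   [and-rule on 10]
Accessibility: uRu, uRv, vRu, vRv
Branch closes: b and not b both at u.
Every branch of the negation's tableau closes; the branch above is one of them.

Yes, valid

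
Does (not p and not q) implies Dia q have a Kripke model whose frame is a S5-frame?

Satisfiable (open branch found)

1. (not p and not q) implies Dia q, 0
2. Dia q, 0   [implies-rule on 1 (branches; this branch)]
3. q, 1   [Dia-rule on 2: fresh world 1, 0R1]
Accessibility: 0R0, 0R1, 1R0, 1R1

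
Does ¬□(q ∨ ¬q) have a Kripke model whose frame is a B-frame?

1. ¬□(q ∨ ¬q), u
2. ¬(q ∨ ¬q), v
3. ¬q, v
4. q, v
Accessibility: uRu, uRv, vRu, vRv
Branch closes: q and ¬q both at v.
All branches of the tableau close; one closing branch shown above.

No, unsatisfiable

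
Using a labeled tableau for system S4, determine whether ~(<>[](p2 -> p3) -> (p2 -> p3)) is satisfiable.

Satisfiable

1. ~(<>[](p2 -> p3) -> (p2 -> p3)), 0
2. <>[](p2 -> p3), 0
3. ~(p2 -> p3), 0
4. p2, 0
5. ~p3, 0
6. [](p2 -> p3), 1
7. p2 -> p3, 1
8. p3, 1
Accessibility: 0R0, 0R1, 1R1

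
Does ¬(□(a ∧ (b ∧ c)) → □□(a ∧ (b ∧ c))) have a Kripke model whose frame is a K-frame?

Yes, satisfiable

1. ¬(□(a ∧ (b ∧ c)) → □□(a ∧ (b ∧ c))), 0
2. □(a ∧ (b ∧ c)), 0
3. ¬□□(a ∧ (b ∧ c)), 0
4. ¬□(a ∧ (b ∧ c)), 1
5. a ∧ (b ∧ c), 1
6. a, 1
7. b ∧ c, 1
8. b, 1
9. c, 1
10. ¬(a ∧ (b ∧ c)), 2
11. ¬(b ∧ c), 2
12. ¬c, 2
Accessibility: 0R1, 1R2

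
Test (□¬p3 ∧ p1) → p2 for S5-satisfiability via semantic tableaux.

Satisfiable (open branch found)

1. (□¬p3 ∧ p1) → p2, 0
2. p2, 0   [→-rule on 1 (branches; this branch)]
Accessibility: 0R0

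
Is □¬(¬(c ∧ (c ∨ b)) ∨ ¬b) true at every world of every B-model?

Tableau for the negation ¬□¬(¬(c ∧ (c ∨ b)) ∨ ¬b):
1. ¬□¬(¬(c ∧ (c ∨ b)) ∨ ¬b), u
2. ¬(c ∧ (c ∨ b)) ∨ ¬b, v
3. ¬b, v
Accessibility: uRu, uRv, vRu, vRv
The negation has an open branch (countermodel exists).

Not valid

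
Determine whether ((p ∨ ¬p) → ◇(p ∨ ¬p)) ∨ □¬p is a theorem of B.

Yes, valid

Tableau for the negation ¬(((p ∨ ¬p) → ◇(p ∨ ¬p)) ∨ □¬p):
1. ¬(((p ∨ ¬p) → ◇(p ∨ ¬p)) ∨ □¬p), w0
2. ¬((p ∨ ¬p) → ◇(p ∨ ¬p)), w0
3. ¬□¬p, w0
4. p ∨ ¬p, w0
5. ¬◇(p ∨ ¬p), w0
6. ¬(p ∨ ¬p), w0
7. ¬p, w0
8. p, w0
Accessibility: w0Rw0
Branch closes: p and ¬p both at w0.
Every branch of the negation's tableau closes; the branch above is one of them.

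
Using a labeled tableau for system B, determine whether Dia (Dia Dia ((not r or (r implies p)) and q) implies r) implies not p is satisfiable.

1. Dia (Dia Dia ((not r or (r implies p)) and q) implies r) implies not p, w0
2. not p, w0
Accessibility: w0Rw0

Yes, satisfiable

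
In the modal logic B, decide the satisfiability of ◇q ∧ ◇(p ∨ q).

Satisfiable

1. ◇q ∧ ◇(p ∨ q), w0
2. ◇q, w0
3. ◇(p ∨ q), w0
4. q, w1
5. p ∨ q, w2
6. q, w2
Accessibility: w0Rw0, w0Rw1, w0Rw2, w1Rw0, w1Rw1, w2Rw0, w2Rw2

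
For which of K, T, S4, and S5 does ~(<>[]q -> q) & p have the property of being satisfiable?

S4-tableau for the formula:
1. ~(<>[]q -> q) & p, w0
2. ~(<>[]q -> q), w0
3. p, w0
4. <>[]q, w0
5. ~q, w0
6. []q, w1
7. q, w1
Accessibility: w0Rw0, w0Rw1, w1Rw1
Complete open branch: satisfiable in S4, hence also in K, T (this S4-model is also a K-model and a T-model).
S5-tableau for the formula:
1. ~(<>[]q -> q) & p, w0
2. ~(<>[]q -> q), w0
3. p, w0
4. <>[]q, w0
5. ~q, w0
6. []q, w1
7. q, w0
Accessibility: w0Rw0, w0Rw1, w1Rw0, w1Rw1
Branch closes: q and ~q both at w0.
Every branch closes (one shown): unsatisfiable in S5.

K, T, S4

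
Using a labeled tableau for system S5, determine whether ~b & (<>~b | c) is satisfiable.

Satisfiable

1. ~b & (<>~b | c), u
2. ~b, u
3. <>~b | c, u
4. c, u
Accessibility: uRu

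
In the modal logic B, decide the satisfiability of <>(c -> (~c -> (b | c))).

1. <>(c -> (~c -> (b | c))), 0
2. c -> (~c -> (b | c)), 1   [<>-rule on 1: fresh world 1, 0R1]
3. ~c -> (b | c), 1   [->-rule on 2 (branches; this branch)]
4. b | c, 1   [->-rule on 3 (branches; this branch)]
5. c, 1   [|-rule on 4 (branches; this branch)]
Accessibility: 0R0, 0R1, 1R0, 1R1

Yes, satisfiable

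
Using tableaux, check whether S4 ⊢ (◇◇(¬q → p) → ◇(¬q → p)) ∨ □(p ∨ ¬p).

Tableau for the negation ¬((◇◇(¬q → p) → ◇(¬q → p)) ∨ □(p ∨ ¬p)):
1. ¬((◇◇(¬q → p) → ◇(¬q → p)) ∨ □(p ∨ ¬p)), u
2. ¬(◇◇(¬q → p) → ◇(¬q → p)), u
3. ¬□(p ∨ ¬p), u
4. ◇◇(¬q → p), u
5. ¬◇(¬q → p), u
6. ¬(¬q → p), u
7. ¬q, u
8. ¬p, u
9. ¬(p ∨ ¬p), v
10. ¬p, v
11. p, v
Accessibility: uRu, uRv, vRv
Branch closes: p and ¬p both at v.
Every branch of the negation's tableau closes; the branch above is one of them.

Valid in S4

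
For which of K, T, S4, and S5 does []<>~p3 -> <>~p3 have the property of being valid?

T, S4, S5

K-tableau for the negation ~([]<>~p3 -> <>~p3):
1. ~([]<>~p3 -> <>~p3), 0
2. []<>~p3, 0   [~->-rule on 1]
3. ~<>~p3, 0   [~->-rule on 1]
Complete open branch: countermodel on a K-frame, so not valid in K.
T-tableau for the negation ~([]<>~p3 -> <>~p3):
1. ~([]<>~p3 -> <>~p3), 0
2. []<>~p3, 0   [~->-rule on 1]
3. ~<>~p3, 0   [~->-rule on 1]
4. <>~p3, 0   [[]-rule on 2 via 0R0]
5. p3, 0   [~<>-rule on 3 via 0R0]
6. ~p3, 1   [<>-rule on 4: fresh world 1, 0R1]
7. <>~p3, 1   [[]-rule on 2 via 0R1]
8. p3, 1   [~<>-rule on 3 via 0R1]
Accessibility: 0R0, 0R1, 1R1
Branch closes: p3 and ~p3 both at 1.
Every branch closes (one shown): valid in T, hence also in S4, S5 (every theorem of T is a theorem of S4 and S5).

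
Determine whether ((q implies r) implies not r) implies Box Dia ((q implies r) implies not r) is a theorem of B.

Yes, valid

Tableau for the negation not (((q implies r) implies not r) implies Box Dia ((q implies r) implies not r)):
1. not (((q implies r) implies not r) implies Box Dia ((q implies r) implies not r)), u
2. (q implies r) implies not r, u   [neg-implies-rule on 1]
3. not Box Dia ((q implies r) implies not r), u   [neg-implies-rule on 1]
4. not (q implies r), u   [implies-rule on 2 (branches; this branch)]
5. q, u   [neg-implies-rule on 4]
6. not r, u   [neg-implies-rule on 4]
7. not Dia ((q implies r) implies not r), v   [neg-Box-rule on 3: fresh world v, uRv]
8. not ((q implies r) implies not r), u   [neg-Dia-rule on 7 via vRu]
9. q implies r, u   [neg-implies-rule on 8]
10. r, u   [neg-implies-rule on 8]
Accessibility: uRu, uRv, vRu, vRv
Branch closes: r and not r both at u.
Every branch of the negation's tableau closes; the branch above is one of them.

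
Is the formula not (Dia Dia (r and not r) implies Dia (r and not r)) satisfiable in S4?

1. not (Dia Dia (r and not r) implies Dia (r and not r)), 0
2. Dia Dia (r and not r), 0   [neg-implies-rule on 1]
3. not Dia (r and not r), 0   [neg-implies-rule on 1]
4. not (r and not r), 0   [neg-Dia-rule on 3 via 0R0]
5. r, 0   [neg-and-rule on 4 (branches; this branch)]
6. Dia (r and not r), 1   [Dia-rule on 2: fresh world 1, 0R1]
7. not (r and not r), 1   [neg-Dia-rule on 3 via 0R1]
8. r, 1   [neg-and-rule on 7 (branches; this branch)]
9. r and not r, 2   [Dia-rule on 6: fresh world 2, 1R2]
10. r, 2   [and-rule on 9]
11. not r, 2   [and-rule on 9]
Accessibility: 0R0, 0R1, 0R2, 1R1, 1R2, 2R2
Branch closes: r and not r both at 2.
Every branch closes; the branch above is one of them.

Unsatisfiable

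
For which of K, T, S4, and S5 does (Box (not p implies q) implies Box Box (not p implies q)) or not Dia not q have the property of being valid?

S4, S5

T-tableau for the negation not ((Box (not p implies q) implies Box Box (not p implies q)) or not Dia not q):
1. not ((Box (not p implies q) implies Box Box (not p implies q)) or not Dia not q), 0
2. not (Box (not p implies q) implies Box Box (not p implies q)), 0   [neg-or-rule on 1]
3. Dia not q, 0   [neg-or-rule on 1]
4. Box (not p implies q), 0   [neg-implies-rule on 2]
5. not Box Box (not p implies q), 0   [neg-implies-rule on 2]
6. not p implies q, 0   [Box-rule on 4 via 0R0]
7. q, 0   [implies-rule on 6 (branches; this branch)]
8. not q, 1   [Dia-rule on 3: fresh world 1, 0R1]
9. not p implies q, 1   [Box-rule on 4 via 0R1]
10. p, 1   [implies-rule on 9 (branches; this branch)]
11. not Box (not p implies q), 2   [neg-Box-rule on 5: fresh world 2, 0R2]
12. not p implies q, 2   [Box-rule on 4 via 0R2]
13. q, 2   [implies-rule on 12 (branches; this branch)]
14. not (not p implies q), 3   [neg-Box-rule on 11: fresh world 3, 2R3]
15. not p, 3   [neg-implies-rule on 14]
16. not q, 3   [neg-implies-rule on 14]
Accessibility: 0R0, 0R1, 0R2, 1R1, 2R2, 2R3, 3R3
Complete open branch: countermodel on a T-frame, so not valid in T, nor in K (the same frame is also a K-frame).
S4-tableau for the negation not ((Box (not p implies q) implies Box Box (not p implies q)) or not Dia not q):
1. not ((Box (not p implies q) implies Box Box (not p implies q)) or not Dia not q), 0
2. not (Box (not p implies q) implies Box Box (not p implies q)), 0   [neg-or-rule on 1]
3. Dia not q, 0   [neg-or-rule on 1]
4. Box (not p implies q), 0   [neg-implies-rule on 2]
5. not Box Box (not p implies q), 0   [neg-implies-rule on 2]
6. not p implies q, 0   [Box-rule on 4 via 0R0]
7. q, 0   [implies-rule on 6 (branches; this branch)]
8. not q, 1   [Dia-rule on 3: fresh world 1, 0R1]
9. not p implies q, 1   [Box-rule on 4 via 0R1]
10. p, 1   [implies-rule on 9 (branches; this branch)]
11. not Box (not p implies q), 2   [neg-Box-rule on 5: fresh world 2, 0R2]
12. not p implies q, 2   [Box-rule on 4 via 0R2]
13. q, 2   [implies-rule on 12 (branches; this branch)]
14. not (not p implies q), 3   [neg-Box-rule on 11: fresh world 3, 2R3]
15. not p, 3   [neg-implies-rule on 14]
16. not q, 3   [neg-implies-rule on 14]
17. not p implies q, 3   [Box-rule on 4 via 0R3]
18. q, 3   [implies-rule on 17 (branches; this branch)]
Accessibility: 0R0, 0R1, 0R2, 0R3, 1R1, 2R2, 2R3, 3R3
Branch closes: q and not q both at 3.
Every branch closes (one shown): valid in S4, hence also in S5 (every theorem of S4 is a theorem of S5).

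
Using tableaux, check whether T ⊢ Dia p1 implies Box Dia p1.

Invalid (countermodel exists)

Tableau for the negation not (Dia p1 implies Box Dia p1):
1. not (Dia p1 implies Box Dia p1), u
2. Dia p1, u
3. not Box Dia p1, u
4. p1, v
5. not Dia p1, w
6. not p1, w
Accessibility: uRu, uRv, uRw, vRv, wRw
The negation has an open branch (countermodel exists).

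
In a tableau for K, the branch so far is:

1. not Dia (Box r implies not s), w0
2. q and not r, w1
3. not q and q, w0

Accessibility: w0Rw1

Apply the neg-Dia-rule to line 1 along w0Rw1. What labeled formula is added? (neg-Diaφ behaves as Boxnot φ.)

not (Box r implies not s), w1

neg-Diaφ behaves as Boxnot φ: propagate the negated body to each accessible world.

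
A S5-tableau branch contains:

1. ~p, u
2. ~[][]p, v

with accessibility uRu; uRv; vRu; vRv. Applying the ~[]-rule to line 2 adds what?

a fresh world w with vRw, and ~[]p at w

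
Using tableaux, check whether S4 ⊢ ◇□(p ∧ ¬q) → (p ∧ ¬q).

Invalid (countermodel exists)

Tableau for the negation ¬(◇□(p ∧ ¬q) → (p ∧ ¬q)):
1. ¬(◇□(p ∧ ¬q) → (p ∧ ¬q)), 0
2. ◇□(p ∧ ¬q), 0
3. ¬(p ∧ ¬q), 0
4. q, 0
5. □(p ∧ ¬q), 1
6. p ∧ ¬q, 1
7. p, 1
8. ¬q, 1
Accessibility: 0R0, 0R1, 1R1
The negation has an open branch (countermodel exists).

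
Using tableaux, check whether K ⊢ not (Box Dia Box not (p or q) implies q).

Tableau for the negation Box Dia Box not (p or q) implies q:
1. Box Dia Box not (p or q) implies q, 0
2. q, 0   [implies-rule on 1 (branches; this branch)]
The negation has an open branch (countermodel exists).

Invalid (countermodel exists)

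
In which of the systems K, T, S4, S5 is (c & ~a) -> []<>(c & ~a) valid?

S4-tableau for the negation ~((c & ~a) -> []<>(c & ~a)):
1. ~((c & ~a) -> []<>(c & ~a)), w0
2. c & ~a, w0
3. ~[]<>(c & ~a), w0
4. c, w0
5. ~a, w0
6. ~<>(c & ~a), w1
7. ~(c & ~a), w1
8. a, w1
Accessibility: w0Rw0, w0Rw1, w1Rw1
Complete open branch: countermodel on an S4-frame, so not valid in S4, nor in K, T (the same frame is also a K-frame and a T-frame).
S5-tableau for the negation ~((c & ~a) -> []<>(c & ~a)):
1. ~((c & ~a) -> []<>(c & ~a)), w0
2. c & ~a, w0
3. ~[]<>(c & ~a), w0
4. c, w0
5. ~a, w0
6. ~<>(c & ~a), w1
7. ~(c & ~a), w0
8. ~(c & ~a), w1
9. a, w0
Accessibility: w0Rw0, w0Rw1, w1Rw0, w1Rw1
Branch closes: a and ~a both at w0.
Every branch closes (one shown): valid in S5.

S5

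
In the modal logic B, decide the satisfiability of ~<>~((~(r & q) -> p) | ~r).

Satisfiable

1. ~<>~((~(r & q) -> p) | ~r), 0
2. (~(r & q) -> p) | ~r, 0
3. ~r, 0
Accessibility: 0R0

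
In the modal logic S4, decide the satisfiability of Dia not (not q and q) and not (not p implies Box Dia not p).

Satisfiable

1. Dia not (not q and q) and not (not p implies Box Dia not p), w0
2. Dia not (not q and q), w0   [and-rule on 1]
3. not (not p implies Box Dia not p), w0   [and-rule on 1]
4. not p, w0   [neg-implies-rule on 3]
5. not Box Dia not p, w0   [neg-implies-rule on 3]
6. not (not q and q), w1   [Dia-rule on 2: fresh world w1, w0Rw1]
7. not q, w1   [neg-and-rule on 6 (branches; this branch)]
8. not Dia not p, w2   [neg-Box-rule on 5: fresh world w2, w0Rw2]
9. p, w2   [neg-Dia-rule on 8 via w2Rw2]
Accessibility: w0Rw0, w0Rw1, w0Rw2, w1Rw1, w2Rw2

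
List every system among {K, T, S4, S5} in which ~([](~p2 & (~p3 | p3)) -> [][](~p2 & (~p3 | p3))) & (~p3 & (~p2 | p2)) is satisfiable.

T-tableau for the formula:
1. ~([](~p2 & (~p3 | p3)) -> [][](~p2 & (~p3 | p3))) & (~p3 & (~p2 | p2)), w0
2. ~([](~p2 & (~p3 | p3)) -> [][](~p2 & (~p3 | p3))), w0   [&-rule on 1]
3. ~p3 & (~p2 | p2), w0   [&-rule on 1]
4. [](~p2 & (~p3 | p3)), w0   [~->-rule on 2]
5. ~[][](~p2 & (~p3 | p3)), w0   [~->-rule on 2]
6. ~p3, w0   [&-rule on 3]
7. ~p2 | p2, w0   [&-rule on 3]
8. ~p2 & (~p3 | p3), w0   [[]-rule on 4 via w0Rw0]
9. ~p2, w0   [&-rule on 8]
10. ~p3 | p3, w0   [&-rule on 8]
11. ~[](~p2 & (~p3 | p3)), w1   [~[]-rule on 5: fresh world w1, w0Rw1]
12. ~p2 & (~p3 | p3), w1   [[]-rule on 4 via w0Rw1]
13. ~p2, w1   [&-rule on 12]
14. ~p3 | p3, w1   [&-rule on 12]
15. p3, w1   [|-rule on 14 (branches; this branch)]
16. ~(~p2 & (~p3 | p3)), w2   [~[]-rule on 11: fresh world w2, w1Rw2]
17. p2, w2   [~&-rule on 16 (branches; this branch)]
Accessibility: w0Rw0, w0Rw1, w1Rw1, w1Rw2, w2Rw2
Complete open branch: satisfiable in T, hence also in K (this T-model is also a K-model).
S4-tableau for the formula:
1. ~([](~p2 & (~p3 | p3)) -> [][](~p2 & (~p3 | p3))) & (~p3 & (~p2 | p2)), w0
2. ~([](~p2 & (~p3 | p3)) -> [][](~p2 & (~p3 | p3))), w0   [&-rule on 1]
3. ~p3 & (~p2 | p2), w0   [&-rule on 1]
4. [](~p2 & (~p3 | p3)), w0   [~->-rule on 2]
5. ~[][](~p2 & (~p3 | p3)), w0   [~->-rule on 2]
6. ~p3, w0   [&-rule on 3]
7. ~p2 | p2, w0   [&-rule on 3]
8. ~p2 & (~p3 | p3), w0   [[]-rule on 4 via w0Rw0]
9. ~p2, w0   [&-rule on 8]
10. ~p3 | p3, w0   [&-rule on 8]
11. ~[](~p2 & (~p3 | p3)), w1   [~[]-rule on 5: fresh world w1, w0Rw1]
12. ~p2 & (~p3 | p3), w1   [[]-rule on 4 via w0Rw1]
13. ~p2, w1   [&-rule on 12]
14. ~p3 | p3, w1   [&-rule on 12]
15. p3, w1   [|-rule on 14 (branches; this branch)]
16. ~(~p2 & (~p3 | p3)), w2   [~[]-rule on 11: fresh world w2, w1Rw2]
17. ~p2 & (~p3 | p3), w2   [[]-rule on 4 via w0Rw2]
18. ~p2, w2   [&-rule on 17]
19. ~p3 | p3, w2   [&-rule on 17]
20. ~(~p3 | p3), w2   [~&-rule on 16 (branches; this branch)]
21. p3, w2   [~|-rule on 20]
22. ~p3, w2   [~|-rule on 20]
Accessibility: w0Rw0, w0Rw1, w0Rw2, w1Rw1, w1Rw2, w2Rw2
Branch closes: p3 and ~p3 both at w2.
Every branch closes (one shown): unsatisfiable in S4, hence also in S5 (every S5-frame is an S4-frame).

K, T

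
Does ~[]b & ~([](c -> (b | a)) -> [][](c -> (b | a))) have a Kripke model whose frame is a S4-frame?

No, unsatisfiable

1. ~[]b & ~([](c -> (b | a)) -> [][](c -> (b | a))), w0
2. ~[]b, w0
3. ~([](c -> (b | a)) -> [][](c -> (b | a))), w0
4. [](c -> (b | a)), w0
5. ~[][](c -> (b | a)), w0
6. c -> (b | a), w0
7. b | a, w0
8. a, w0
9. ~b, w1
10. c -> (b | a), w1
11. b | a, w1
12. a, w1
13. ~[](c -> (b | a)), w2
14. c -> (b | a), w2
15. b | a, w2
16. a, w2
17. ~(c -> (b | a)), w3
18. c, w3
19. ~(b | a), w3
20. ~b, w3
21. ~a, w3
22. c -> (b | a), w3
23. b | a, w3
24. a, w3
Accessibility: w0Rw0, w0Rw1, w0Rw2, w0Rw3, w1Rw1, w2Rw2, w2Rw3, w3Rw3
Branch closes: a and ~a both at w3.
Every branch closes; the branch above is one of them.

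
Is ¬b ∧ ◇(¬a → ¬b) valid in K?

No, not valid

Tableau for the negation ¬(¬b ∧ ◇(¬a → ¬b)):
1. ¬(¬b ∧ ◇(¬a → ¬b)), 0
2. ¬◇(¬a → ¬b), 0   [¬∧-rule on 1 (branches; this branch)]
The negation has an open branch (countermodel exists).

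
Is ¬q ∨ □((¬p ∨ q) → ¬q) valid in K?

Invalid (countermodel exists)

Tableau for the negation ¬(¬q ∨ □((¬p ∨ q) → ¬q)):
1. ¬(¬q ∨ □((¬p ∨ q) → ¬q)), w0
2. q, w0
3. ¬□((¬p ∨ q) → ¬q), w0
4. ¬((¬p ∨ q) → ¬q), w1
5. ¬p ∨ q, w1
6. q, w1
Accessibility: w0Rw1
The negation has an open branch (countermodel exists).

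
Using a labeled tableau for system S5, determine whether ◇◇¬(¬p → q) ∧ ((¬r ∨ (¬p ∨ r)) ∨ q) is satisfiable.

1. ◇◇¬(¬p → q) ∧ ((¬r ∨ (¬p ∨ r)) ∨ q), u
2. ◇◇¬(¬p → q), u
3. (¬r ∨ (¬p ∨ r)) ∨ q, u
4. q, u
5. ◇¬(¬p → q), v
6. ¬(¬p → q), w
7. ¬p, w
8. ¬q, w
Accessibility: uRu, uRv, uRw, vRu, vRv, vRw, wRu, wRv, wRw

Satisfiable (open branch found)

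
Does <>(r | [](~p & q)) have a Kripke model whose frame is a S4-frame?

Satisfiable

1. <>(r | [](~p & q)), 0
2. r | [](~p & q), 1   [<>-rule on 1: fresh world 1, 0R1]
3. [](~p & q), 1   [|-rule on 2 (branches; this branch)]
4. ~p & q, 1   [[]-rule on 3 via 1R1]
5. ~p, 1   [&-rule on 4]
6. q, 1   [&-rule on 4]
Accessibility: 0R0, 0R1, 1R1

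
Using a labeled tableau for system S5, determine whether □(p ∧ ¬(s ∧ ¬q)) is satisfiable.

Satisfiable (open branch found)

1. □(p ∧ ¬(s ∧ ¬q)), w0
2. p ∧ ¬(s ∧ ¬q), w0
3. p, w0
4. ¬(s ∧ ¬q), w0
5. q, w0
Accessibility: w0Rw0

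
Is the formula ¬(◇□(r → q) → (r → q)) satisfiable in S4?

1. ¬(◇□(r → q) → (r → q)), 0
2. ◇□(r → q), 0   [¬→-rule on 1]
3. ¬(r → q), 0   [¬→-rule on 1]
4. r, 0   [¬→-rule on 3]
5. ¬q, 0   [¬→-rule on 3]
6. □(r → q), 1   [◇-rule on 2: fresh world 1, 0R1]
7. r → q, 1   [□-rule on 6 via 1R1]
8. q, 1   [→-rule on 7 (branches; this branch)]
Accessibility: 0R0, 0R1, 1R1

Satisfiable (open branch found)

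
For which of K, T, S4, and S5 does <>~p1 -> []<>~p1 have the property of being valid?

S5

S4-tableau for the negation ~(<>~p1 -> []<>~p1):
1. ~(<>~p1 -> []<>~p1), u
2. <>~p1, u
3. ~[]<>~p1, u
4. ~p1, v
5. ~<>~p1, w
6. p1, w
Accessibility: uRu, uRv, uRw, vRv, wRw
Complete open branch: countermodel on an S4-frame, so not valid in S4, nor in K, T (the same frame is also a K-frame and a T-frame).
S5-tableau for the negation ~(<>~p1 -> []<>~p1):
1. ~(<>~p1 -> []<>~p1), u
2. <>~p1, u
3. ~[]<>~p1, u
4. ~p1, v
5. ~<>~p1, w
6. p1, u
7. p1, v
Accessibility: uRu, uRv, uRw, vRu, vRv, vRw, wRu, wRv, wRw
Branch closes: p1 and ~p1 both at v.
Every branch closes (one shown): valid in S5.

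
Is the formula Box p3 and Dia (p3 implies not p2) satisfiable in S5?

1. Box p3 and Dia (p3 implies not p2), w0
2. Box p3, w0   [and-rule on 1]
3. Dia (p3 implies not p2), w0   [and-rule on 1]
4. p3, w0   [Box-rule on 2 via w0Rw0]
5. p3 implies not p2, w1   [Dia-rule on 3: fresh world w1, w0Rw1]
6. p3, w1   [Box-rule on 2 via w0Rw1]
7. not p2, w1   [implies-rule on 5 (branches; this branch)]
Accessibility: w0Rw0, w0Rw1, w1Rw0, w1Rw1

Satisfiable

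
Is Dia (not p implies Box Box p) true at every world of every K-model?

Tableau for the negation not Dia (not p implies Box Box p):
1. not Dia (not p implies Box Box p), w0
The negation has an open branch (countermodel exists).

Not valid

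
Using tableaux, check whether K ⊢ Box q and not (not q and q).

Not valid

Tableau for the negation not (Box q and not (not q and q)):
1. not (Box q and not (not q and q)), w0
2. not Box q, w0
3. not q, w1
Accessibility: w0Rw1
The negation has an open branch (countermodel exists).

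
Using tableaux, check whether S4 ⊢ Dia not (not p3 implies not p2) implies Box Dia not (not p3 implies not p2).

Tableau for the negation not (Dia not (not p3 implies not p2) implies Box Dia not (not p3 implies not p2)):
1. not (Dia not (not p3 implies not p2) implies Box Dia not (not p3 implies not p2)), w0
2. Dia not (not p3 implies not p2), w0
3. not Box Dia not (not p3 implies not p2), w0
4. not (not p3 implies not p2), w1
5. not p3, w1
6. p2, w1
7. not Dia not (not p3 implies not p2), w2
8. not p3 implies not p2, w2
9. not p2, w2
Accessibility: w0Rw0, w0Rw1, w0Rw2, w1Rw1, w2Rw2
The negation has an open branch (countermodel exists).

Not valid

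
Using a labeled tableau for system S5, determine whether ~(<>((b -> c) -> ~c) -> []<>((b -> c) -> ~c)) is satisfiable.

1. ~(<>((b -> c) -> ~c) -> []<>((b -> c) -> ~c)), w0
2. <>((b -> c) -> ~c), w0   [~->-rule on 1]
3. ~[]<>((b -> c) -> ~c), w0   [~->-rule on 1]
4. (b -> c) -> ~c, w1   [<>-rule on 2: fresh world w1, w0Rw1]
5. ~(b -> c), w1   [->-rule on 4 (branches; this branch)]
6. b, w1   [~->-rule on 5]
7. ~c, w1   [~->-rule on 5]
8. ~<>((b -> c) -> ~c), w2   [~[]-rule on 3: fresh world w2, w0Rw2]
9. ~((b -> c) -> ~c), w0   [~<>-rule on 8 via w2Rw0]
10. b -> c, w0   [~->-rule on 9]
11. c, w0   [~->-rule on 9]
12. ~((b -> c) -> ~c), w1   [~<>-rule on 8 via w2Rw1]
13. b -> c, w1   [~->-rule on 12]
14. c, w1   [~->-rule on 12]
Accessibility: w0Rw0, w0Rw1, w0Rw2, w1Rw0, w1Rw1, w1Rw2, w2Rw0, w2Rw1, w2Rw2
Branch closes: c and ~c both at w1.
(One branch shown.) All branches close.

Unsatisfiable (every branch closes)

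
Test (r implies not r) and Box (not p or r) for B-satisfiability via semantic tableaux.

Yes, satisfiable

1. (r implies not r) and Box (not p or r), u
2. r implies not r, u
3. Box (not p or r), u
4. not p or r, u
5. not r, u
6. not p, u
Accessibility: uRu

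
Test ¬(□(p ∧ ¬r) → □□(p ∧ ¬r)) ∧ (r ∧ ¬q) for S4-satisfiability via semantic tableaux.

1. ¬(□(p ∧ ¬r) → □□(p ∧ ¬r)) ∧ (r ∧ ¬q), u
2. ¬(□(p ∧ ¬r) → □□(p ∧ ¬r)), u   [∧-rule on 1]
3. r ∧ ¬q, u   [∧-rule on 1]
4. □(p ∧ ¬r), u   [¬→-rule on 2]
5. ¬□□(p ∧ ¬r), u   [¬→-rule on 2]
6. r, u   [∧-rule on 3]
7. ¬q, u   [∧-rule on 3]
8. p ∧ ¬r, u   [□-rule on 4 via uRu]
9. p, u   [∧-rule on 8]
10. ¬r, u   [∧-rule on 8]
Accessibility: uRu
Branch closes: r and ¬r both at u.
(One branch shown.) All branches close.

Unsatisfiable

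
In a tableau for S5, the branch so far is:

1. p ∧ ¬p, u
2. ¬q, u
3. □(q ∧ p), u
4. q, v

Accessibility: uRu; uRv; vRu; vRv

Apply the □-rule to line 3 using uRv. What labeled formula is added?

q ∧ p, v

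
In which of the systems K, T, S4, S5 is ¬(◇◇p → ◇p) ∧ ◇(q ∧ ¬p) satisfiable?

T-tableau for the formula:
1. ¬(◇◇p → ◇p) ∧ ◇(q ∧ ¬p), w0
2. ¬(◇◇p → ◇p), w0
3. ◇(q ∧ ¬p), w0
4. ◇◇p, w0
5. ¬◇p, w0
6. ¬p, w0
7. q ∧ ¬p, w1
8. q, w1
9. ¬p, w1
10. ◇p, w2
11. ¬p, w2
12. p, w3
Accessibility: w0Rw0, w0Rw1, w0Rw2, w1Rw1, w2Rw2, w2Rw3, w3Rw3
Complete open branch: satisfiable in T, hence also in K (this T-model is also a K-model).
S4-tableau for the formula:
1. ¬(◇◇p → ◇p) ∧ ◇(q ∧ ¬p), w0
2. ¬(◇◇p → ◇p), w0
3. ◇(q ∧ ¬p), w0
4. ◇◇p, w0
5. ¬◇p, w0
6. ¬p, w0
7. q ∧ ¬p, w1
8. q, w1
9. ¬p, w1
10. ◇p, w2
11. ¬p, w2
12. p, w3
13. ¬p, w3
Accessibility: w0Rw0, w0Rw1, w0Rw2, w0Rw3, w1Rw1, w2Rw2, w2Rw3, w3Rw3
Branch closes: p and ¬p both at w3.
Every branch closes (one shown): unsatisfiable in S4, hence also in S5 (every S5-frame is an S4-frame).

K, T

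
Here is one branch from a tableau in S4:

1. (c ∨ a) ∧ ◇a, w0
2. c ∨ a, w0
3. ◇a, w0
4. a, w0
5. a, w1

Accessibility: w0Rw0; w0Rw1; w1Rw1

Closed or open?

Not closed

No atom appears with both signs at the same world.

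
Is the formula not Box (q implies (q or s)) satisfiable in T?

1. not Box (q implies (q or s)), u
2. not (q implies (q or s)), v
3. q, v
4. not (q or s), v
5. not q, v
6. not s, v
Accessibility: uRu, uRv, vRv
Branch closes: q and not q both at v.
All branches of the tableau close; one closing branch shown above.

Unsatisfiable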